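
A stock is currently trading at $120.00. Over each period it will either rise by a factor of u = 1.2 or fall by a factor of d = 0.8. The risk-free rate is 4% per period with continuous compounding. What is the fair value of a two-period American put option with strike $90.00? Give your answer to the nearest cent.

Risk-neutral probability p = (e^0.04 − 0.8)/(1.2 − 0.8) = 0.2408/0.4000 = 0.6020
Terminal stock prices: S_uu = 172.8, S_ud = 115.2, S_dd = 76.8
Terminal payoffs (K − S): max(-82.8, 0) = 0, max(-25.2, 0) = 0, max(13.2, 0) = 13.2
Node u (S = 144): continuation = e^(−0.04)·[0.6020·0.0000 + 0.3980·0.0000] = 0.0000; exercise value = 0.0000 ≤ continuation, so V_u = 0.0000
Node d (S = 96): continuation = e^(−0.04)·[0.6020·0.0000 + 0.3980·13.2000] = 5.0473; exercise value = 0.0000 ≤ continuation, so V_d = 5.0473
Node 0 (S = 120): continuation = e^(−0.04)·[0.6020·0.0000 + 0.3980·5.0473] = 1.9299; exercise value = 0.0000 ≤ continuation, so V_0 = 1.9299

$1.93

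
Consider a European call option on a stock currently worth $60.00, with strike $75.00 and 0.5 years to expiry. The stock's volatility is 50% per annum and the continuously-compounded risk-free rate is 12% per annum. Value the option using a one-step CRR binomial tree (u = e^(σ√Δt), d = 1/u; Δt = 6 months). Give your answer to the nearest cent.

$4.90

CRR parameters: u = e^(σ√Δt) = e^(0.5·√0.5) = 1.4241, d = 1/u = 0.7022
Per-period rate: rΔt = 0.12·0.5 = 0.06, so R = e^0.06 = 1.0618
Risk-neutral probability p = (e^0.06 − 0.7022)/(1.4241 − 0.7022) = 0.3596/0.7219 = 0.4982
Terminal stock prices: S_u = 85.45, S_d = 42.13
Terminal payoffs (S − K): max(10.45, 0) = 10.45, max(-32.87, 0) = 0
Node 0 (S = 60): V_0 = e^(−0.06)·[0.4982·10.4471 + 0.5018·0.0000] = 4.9014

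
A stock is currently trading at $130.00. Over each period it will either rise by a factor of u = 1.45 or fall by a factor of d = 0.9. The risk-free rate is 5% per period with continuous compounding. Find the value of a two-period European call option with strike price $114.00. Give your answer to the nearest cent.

Risk-neutral probability p = (e^0.05 − 0.9)/(1.45 − 0.9) = 0.1513/0.5500 = 0.2750
Terminal stock prices: S_uu = 273.3, S_ud = 169.7, S_dd = 105.3
Terminal payoffs (S − K): max(159.3, 0) = 159.3, max(55.65, 0) = 55.65, max(-8.7, 0) = 0
Node u (S = 188.5): V_u = e^(−0.05)·[0.2750·159.3250 + 0.7250·55.6500] = 80.0598
Node d (S = 117): V_d = e^(−0.05)·[0.2750·55.6500 + 0.7250·0.0000] = 14.5594
Node 0 (S = 130): V_0 = e^(−0.05)·[0.2750·80.0598 + 0.7250·14.5594] = 30.9859

$30.99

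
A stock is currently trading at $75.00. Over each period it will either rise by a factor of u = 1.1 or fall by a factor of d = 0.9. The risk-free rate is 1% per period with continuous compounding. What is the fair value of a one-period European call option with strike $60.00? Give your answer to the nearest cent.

Risk-neutral probability p = (e^0.01 − 0.9)/(1.1 − 0.9) = 0.1101/0.2000 = 0.5503
Terminal stock prices: S_u = 82.5, S_d = 67.5
Terminal payoffs (S − K): max(22.5, 0) = 22.5, max(7.5, 0) = 7.5
Node 0 (S = 75): V_0 = e^(−0.01)·[0.5503·22.5000 + 0.4497·7.5000] = 15.5970

$15.60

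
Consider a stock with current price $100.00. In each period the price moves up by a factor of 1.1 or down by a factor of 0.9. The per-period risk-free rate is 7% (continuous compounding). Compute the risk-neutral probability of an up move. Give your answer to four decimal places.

p = 0.8625

Risk-neutral probability p = (e^0.07 − 0.9)/(1.1 − 0.9) = 0.1725/0.2000 = 0.8625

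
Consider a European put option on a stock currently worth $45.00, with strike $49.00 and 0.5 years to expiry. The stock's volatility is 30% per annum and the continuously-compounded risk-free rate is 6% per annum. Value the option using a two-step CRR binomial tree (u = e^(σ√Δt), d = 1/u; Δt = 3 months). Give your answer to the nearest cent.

$5.55

CRR parameters: u = e^(σ√Δt) = e^(0.3·√0.25) = 1.1618, d = 1/u = 0.8607
Per-period rate: rΔt = 0.06·0.25 = 0.015, so R = e^0.015 = 1.0151
Risk-neutral probability p = (e^0.015 − 0.8607)/(1.1618 − 0.8607) = 0.1544/0.3011 = 0.5128
Terminal stock prices: S_uu = 60.74, S_ud = 45, S_dd = 33.34
Terminal payoffs (K − S): max(-11.74, 0) = 0, max(4, 0) = 4, max(15.66, 0) = 15.66
Node u (S = 52.28): V_u = e^(−0.015)·[0.5128·0.0000 + 0.4872·4.0000] = 1.9199
Node d (S = 38.73): V_d = e^(−0.015)·[0.5128·4.0000 + 0.4872·15.6632] = 9.5386
Node 0 (S = 45): V_0 = e^(−0.015)·[0.5128·1.9199 + 0.4872·9.5386] = 5.5482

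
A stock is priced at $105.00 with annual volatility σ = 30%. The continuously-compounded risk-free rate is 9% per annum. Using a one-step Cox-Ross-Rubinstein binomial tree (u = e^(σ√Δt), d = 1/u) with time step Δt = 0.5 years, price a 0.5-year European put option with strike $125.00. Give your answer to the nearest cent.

$17.05

CRR parameters: u = e^(σ√Δt) = e^(0.3·√0.5) = 1.2363, d = 1/u = 0.8089
Per-period rate: rΔt = 0.09·0.5 = 0.045, so R = e^0.045 = 1.0460
Risk-neutral probability p = (e^0.045 − 0.8089)/(1.2363 − 0.8089) = 0.2372/0.4275 = 0.5548
Terminal stock prices: S_u = 129.8, S_d = 84.93
Terminal payoffs (K − S): max(-4.813, 0) = 0, max(40.07, 0) = 40.07
Node 0 (S = 105): V_0 = e^(−0.045)·[0.5548·0.0000 + 0.4452·40.0699] = 17.0525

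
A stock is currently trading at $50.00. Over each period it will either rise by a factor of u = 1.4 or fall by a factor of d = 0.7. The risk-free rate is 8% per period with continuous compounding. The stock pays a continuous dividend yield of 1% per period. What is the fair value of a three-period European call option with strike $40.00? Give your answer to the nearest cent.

Per-period risk-free factor R = e^0.08 = 1.0833; dividend-adjusted growth = e^(0.08−0.01) = 1.0725.
Risk-neutral probability p = (1.0725 − 0.7)/(1.4 − 0.7) = 0.3725/0.7000 = 0.5322
Terminal stock prices: S_uuu = 137.2, S_uud = 68.6, S_udd = 34.3, S_ddd = 17.15
Terminal payoffs (S − K): max(97.2, 0) = 97.2, max(28.6, 0) = 28.6, max(-5.7, 0) = 0, max(-22.85, 0) = 0
Node uu (S = 98): V_uu = e^(−0.08)·[0.5322·97.2000 + 0.4678·28.6000] = 60.1002
Node ud (S = 49): V_ud = e^(−0.08)·[0.5322·28.6000 + 0.4678·0.0000] = 14.0495
Node dd (S = 24.5): V_dd = e^(−0.08)·[0.5322·0.0000 + 0.4678·0.0000] = 0.0000
Node u (S = 70): V_u = e^(−0.08)·[0.5322·60.1002 + 0.4678·14.0495] = 35.5913
Node d (S = 35): V_d = e^(−0.08)·[0.5322·14.0495 + 0.4678·0.0000] = 6.9017
Node 0 (S = 50): V_0 = e^(−0.08)·[0.5322·35.5913 + 0.4678·6.9017] = 20.4646

$20.46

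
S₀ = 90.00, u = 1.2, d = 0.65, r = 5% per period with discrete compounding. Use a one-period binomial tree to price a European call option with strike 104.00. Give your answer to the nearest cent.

Risk-neutral probability p = (1 + 0.05 − 0.65)/(1.2 − 0.65) = 0.4000/0.5500 = 0.7273
Terminal stock prices: S_u = 108, S_d = 58.5
Terminal payoffs (S − K): max(4, 0) = 4, max(-45.5, 0) = 0
Node 0 (S = 90): V_0 = 1/1.05·[0.7273·4.0000 + 0.2727·0.0000] = 2.7706

2.77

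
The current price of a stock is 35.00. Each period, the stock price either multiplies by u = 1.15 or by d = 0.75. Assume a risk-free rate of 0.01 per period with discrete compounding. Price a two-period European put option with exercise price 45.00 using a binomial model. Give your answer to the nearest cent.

9.65

Risk-neutral probability p = (1 + 0.01 − 0.75)/(1.15 − 0.75) = 0.2600/0.4000 = 0.6500
Terminal stock prices: S_uu = 46.29, S_ud = 30.19, S_dd = 19.69
Terminal payoffs (K − S): max(-1.287, 0) = 0, max(14.81, 0) = 14.81, max(25.31, 0) = 25.31
Node u (S = 40.25): V_u = 1/1.01·[0.6500·0.0000 + 0.3500·14.8125] = 5.1330
Node d (S = 26.25): V_d = 1/1.01·[0.6500·14.8125 + 0.3500·25.3125] = 18.3045
Node 0 (S = 35): V_0 = 1/1.01·[0.6500·5.1330 + 0.3500·18.3045] = 9.6466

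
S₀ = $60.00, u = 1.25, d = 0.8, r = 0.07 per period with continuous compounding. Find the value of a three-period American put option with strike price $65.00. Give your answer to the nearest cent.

$7.55

Risk-neutral probability p = (e^0.07 − 0.8)/(1.25 − 0.8) = 0.2725/0.4500 = 0.6056
Terminal stock prices: S_uuu = 117.2, S_uud = 75, S_udd = 48, S_ddd = 30.72
Terminal payoffs (K − S): max(-52.19, 0) = 0, max(-10, 0) = 0, max(17, 0) = 17, max(34.28, 0) = 34.28
Node uu (S = 93.75): continuation = e^(−0.07)·[0.6056·0.0000 + 0.3944·0.0000] = 0.0000; exercise value = 0.0000 ≤ continuation, so V_uu = 0.0000
Node ud (S = 60): continuation = e^(−0.07)·[0.6056·0.0000 + 0.3944·17.0000] = 6.2519; exercise value = 5.0000 ≤ continuation, so V_ud = 6.2519
Node dd (S = 38.4): continuation = e^(−0.07)·[0.6056·17.0000 + 0.3944·34.2800] = 22.2056; exercise value = 26.6000 > continuation, so V_dd = 26.6000 (exercise)
Node u (S = 75): continuation = e^(−0.07)·[0.6056·0.0000 + 0.3944·6.2519] = 2.2992; exercise value = 0.0000 ≤ continuation, so V_u = 2.2992
Node d (S = 48): continuation = e^(−0.07)·[0.6056·6.2519 + 0.3944·26.6000] = 13.3125; exercise value = 17.0000 > continuation, so V_d = 17.0000 (exercise)
Node 0 (S = 60): continuation = e^(−0.07)·[0.6056·2.2992 + 0.3944·17.0000] = 7.5501; exercise value = 5.0000 ≤ continuation, so V_0 = 7.5501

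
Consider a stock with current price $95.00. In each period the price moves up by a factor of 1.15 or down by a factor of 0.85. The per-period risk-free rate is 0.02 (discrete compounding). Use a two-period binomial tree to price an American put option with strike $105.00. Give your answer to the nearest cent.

$13.17

Risk-neutral probability p = (1 + 0.02 − 0.85)/(1.15 − 0.85) = 0.1700/0.3000 = 0.5667
Terminal stock prices: S_uu = 125.6, S_ud = 92.86, S_dd = 68.64
Terminal payoffs (K − S): max(-20.64, 0) = 0, max(12.14, 0) = 12.14, max(36.36, 0) = 36.36
Node u (S = 109.2): continuation = 1/1.02·[0.5667·0.0000 + 0.4333·12.1375] = 5.1565; exercise value = 0.0000 ≤ continuation, so V_u = 5.1565
Node d (S = 80.75): continuation = 1/1.02·[0.5667·12.1375 + 0.4333·36.3625] = 22.1912; exercise value = 24.2500 > continuation, so V_d = 24.2500 (exercise)
Node 0 (S = 95): continuation = 1/1.02·[0.5667·5.1565 + 0.4333·24.2500] = 13.1670; exercise value = 10.0000 ≤ continuation, so V_0 = 13.1670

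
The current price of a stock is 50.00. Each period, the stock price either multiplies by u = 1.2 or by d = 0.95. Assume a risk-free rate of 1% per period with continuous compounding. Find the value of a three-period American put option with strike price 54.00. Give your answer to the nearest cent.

Risk-neutral probability p = (e^0.01 − 0.95)/(1.2 − 0.95) = 0.0601/0.2500 = 0.2402
Terminal stock prices: S_uuu = 86.4, S_uud = 68.4, S_udd = 54.15, S_ddd = 42.87
Terminal payoffs (K − S): max(-32.4, 0) = 0, max(-14.4, 0) = 0, max(-0.15, 0) = 0, max(11.13, 0) = 11.13
Node uu (S = 72): continuation = e^(−0.01)·[0.2402·0.0000 + 0.7598·0.0000] = 0.0000; exercise value = 0.0000 ≤ continuation, so V_uu = 0.0000
Node ud (S = 57): continuation = e^(−0.01)·[0.2402·0.0000 + 0.7598·0.0000] = 0.0000; exercise value = 0.0000 ≤ continuation, so V_ud = 0.0000
Node dd (S = 45.12): continuation = e^(−0.01)·[0.2402·0.0000 + 0.7598·11.1313] = 8.3734; exercise value = 8.8750 > continuation, so V_dd = 8.8750 (exercise)
Node u (S = 60): continuation = e^(−0.01)·[0.2402·0.0000 + 0.7598·0.0000] = 0.0000; exercise value = 0.0000 ≤ continuation, so V_u = 0.0000
Node d (S = 47.5): continuation = e^(−0.01)·[0.2402·0.0000 + 0.7598·8.8750] = 6.6761; exercise value = 6.5000 ≤ continuation, so V_d = 6.6761
Node 0 (S = 50): continuation = e^(−0.01)·[0.2402·0.0000 + 0.7598·6.6761] = 5.0220; exercise value = 4.0000 ≤ continuation, so V_0 = 5.0220

5.02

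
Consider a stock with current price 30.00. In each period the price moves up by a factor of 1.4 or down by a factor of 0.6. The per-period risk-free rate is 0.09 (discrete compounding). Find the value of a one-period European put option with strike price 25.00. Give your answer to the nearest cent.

2.49

Risk-neutral probability p = (1 + 0.09 − 0.6)/(1.4 − 0.6) = 0.4900/0.8000 = 0.6125
Terminal stock prices: S_u = 42, S_d = 18
Terminal payoffs (K − S): max(-17, 0) = 0, max(7, 0) = 7
Node 0 (S = 30): V_0 = 1/1.09·[0.6125·0.0000 + 0.3875·7.0000] = 2.4885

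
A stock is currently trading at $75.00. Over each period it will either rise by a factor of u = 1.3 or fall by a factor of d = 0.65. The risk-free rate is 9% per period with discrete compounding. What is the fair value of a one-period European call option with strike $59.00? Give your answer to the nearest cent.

Risk-neutral probability p = (1 + 0.09 − 0.65)/(1.3 − 0.65) = 0.4400/0.6500 = 0.6769
Terminal stock prices: S_u = 97.5, S_d = 48.75
Terminal payoffs (S − K): max(38.5, 0) = 38.5, max(-10.25, 0) = 0
Node 0 (S = 75): V_0 = 1/1.09·[0.6769·38.5000 + 0.3231·0.0000] = 23.9097

$23.91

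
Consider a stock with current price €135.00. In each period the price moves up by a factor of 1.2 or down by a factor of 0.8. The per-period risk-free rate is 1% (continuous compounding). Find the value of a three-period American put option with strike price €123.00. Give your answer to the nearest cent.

Risk-neutral probability p = (e^0.01 − 0.8)/(1.2 − 0.8) = 0.2101/0.4000 = 0.5251
Terminal stock prices: S_uuu = 233.3, S_uud = 155.5, S_udd = 103.7, S_ddd = 69.12
Terminal payoffs (K − S): max(-110.3, 0) = 0, max(-32.52, 0) = 0, max(19.32, 0) = 19.32, max(53.88, 0) = 53.88
Node uu (S = 194.4): continuation = e^(−0.01)·[0.5251·0.0000 + 0.4749·0.0000] = 0.0000; exercise value = 0.0000 ≤ continuation, so V_uu = 0.0000
Node ud (S = 129.6): continuation = e^(−0.01)·[0.5251·0.0000 + 0.4749·19.3200] = 9.0833; exercise value = 0.0000 ≤ continuation, so V_ud = 9.0833
Node dd (S = 86.4): continuation = e^(−0.01)·[0.5251·19.3200 + 0.4749·53.8800] = 35.3761; exercise value = 36.6000 > continuation, so V_dd = 36.6000 (exercise)
Node u (S = 162): continuation = e^(−0.01)·[0.5251·0.0000 + 0.4749·9.0833] = 4.2705; exercise value = 0.0000 ≤ continuation, so V_u = 4.2705
Node d (S = 108): continuation = e^(−0.01)·[0.5251·9.0833 + 0.4749·36.6000] = 21.9299; exercise value = 15.0000 ≤ continuation, so V_d = 21.9299
Node 0 (S = 135): continuation = e^(−0.01)·[0.5251·4.2705 + 0.4749·21.9299] = 12.5306; exercise value = 0.0000 ≤ continuation, so V_0 = 12.5306

€12.53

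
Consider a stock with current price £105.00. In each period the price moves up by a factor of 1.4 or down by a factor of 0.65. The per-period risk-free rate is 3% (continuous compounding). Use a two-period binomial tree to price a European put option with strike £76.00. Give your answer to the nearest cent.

£7.23

Risk-neutral probability p = (e^0.03 − 0.65)/(1.4 − 0.65) = 0.3805/0.7500 = 0.5073
Terminal stock prices: S_uu = 205.8, S_ud = 95.55, S_dd = 44.36
Terminal payoffs (K − S): max(-129.8, 0) = 0, max(-19.55, 0) = 0, max(31.64, 0) = 31.64
Node u (S = 147): V_u = e^(−0.03)·[0.5073·0.0000 + 0.4927·0.0000] = 0.0000
Node d (S = 68.25): V_d = e^(−0.03)·[0.5073·0.0000 + 0.4927·31.6375] = 15.1279
Node 0 (S = 105): V_0 = e^(−0.03)·[0.5073·0.0000 + 0.4927·15.1279] = 7.2337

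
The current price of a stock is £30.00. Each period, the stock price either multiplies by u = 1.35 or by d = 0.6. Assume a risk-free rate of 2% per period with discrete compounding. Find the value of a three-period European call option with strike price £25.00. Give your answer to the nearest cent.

Risk-neutral probability p = (1 + 0.02 − 0.6)/(1.35 − 0.6) = 0.4200/0.7500 = 0.5600
Terminal stock prices: S_uuu = 73.81, S_uud = 32.8, S_udd = 14.58, S_ddd = 6.48
Terminal payoffs (S − K): max(48.81, 0) = 48.81, max(7.805, 0) = 7.805, max(-10.42, 0) = 0, max(-18.52, 0) = 0
Node uu (S = 54.68): V_uu = 1/1.02·[0.5600·48.8113 + 0.4400·7.8050] = 30.1652
Node ud (S = 24.3): V_ud = 1/1.02·[0.5600·7.8050 + 0.4400·0.0000] = 4.2851
Node dd (S = 10.8): V_dd = 1/1.02·[0.5600·0.0000 + 0.4400·0.0000] = 0.0000
Node u (S = 40.5): V_u = 1/1.02·[0.5600·30.1652 + 0.4400·4.2851] = 18.4098
Node d (S = 18): V_d = 1/1.02·[0.5600·4.2851 + 0.4400·0.0000] = 2.3526
Node 0 (S = 30): V_0 = 1/1.02·[0.5600·18.4098 + 0.4400·2.3526] = 11.1222

£11.12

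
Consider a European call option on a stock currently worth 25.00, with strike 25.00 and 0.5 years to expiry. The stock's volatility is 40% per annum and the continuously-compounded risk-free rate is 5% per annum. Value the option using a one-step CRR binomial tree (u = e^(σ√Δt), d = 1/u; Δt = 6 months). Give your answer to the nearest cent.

3.78

CRR parameters: u = e^(σ√Δt) = e^(0.4·√0.5) = 1.3269, d = 1/u = 0.7536
Per-period rate: rΔt = 0.05·0.5 = 0.025, so R = e^0.025 = 1.0253
Risk-neutral probability p = (e^0.025 − 0.7536)/(1.3269 − 0.7536) = 0.2717/0.5733 = 0.4739
Terminal stock prices: S_u = 33.17, S_d = 18.84
Terminal payoffs (S − K): max(8.172, 0) = 8.172, max(-6.159, 0) = 0
Node 0 (S = 25): V_0 = e^(−0.025)·[0.4739·8.1724 + 0.5261·0.0000] = 3.7774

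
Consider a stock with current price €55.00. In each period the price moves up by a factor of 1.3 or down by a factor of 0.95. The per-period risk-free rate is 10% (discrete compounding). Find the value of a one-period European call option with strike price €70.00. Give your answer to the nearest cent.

Risk-neutral probability p = (1 + 0.1 − 0.95)/(1.3 − 0.95) = 0.1500/0.3500 = 0.4286
Terminal stock prices: S_u = 71.5, S_d = 52.25
Terminal payoffs (S − K): max(1.5, 0) = 1.5, max(-17.75, 0) = 0
Node 0 (S = 55): V_0 = 1/1.1·[0.4286·1.5000 + 0.5714·0.0000] = 0.5844

€0.58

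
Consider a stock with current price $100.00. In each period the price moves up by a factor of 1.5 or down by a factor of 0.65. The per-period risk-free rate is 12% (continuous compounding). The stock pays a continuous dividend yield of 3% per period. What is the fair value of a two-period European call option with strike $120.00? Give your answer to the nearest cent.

Per-period risk-free factor R = e^0.12 = 1.1275; dividend-adjusted growth = e^(0.12−0.03) = 1.0942.
Risk-neutral probability p = (1.0942 − 0.65)/(1.5 − 0.65) = 0.4442/0.8500 = 0.5226
Terminal stock prices: S_uu = 225, S_ud = 97.5, S_dd = 42.25
Terminal payoffs (S − K): max(105, 0) = 105, max(-22.5, 0) = 0, max(-77.75, 0) = 0
Node u (S = 150): V_u = e^(−0.12)·[0.5226·105.0000 + 0.4774·0.0000] = 48.6641
Node d (S = 65): V_d = e^(−0.12)·[0.5226·0.0000 + 0.4774·0.0000] = 0.0000
Node 0 (S = 100): V_0 = e^(−0.12)·[0.5226·48.6641 + 0.4774·0.0000] = 22.5542

$22.55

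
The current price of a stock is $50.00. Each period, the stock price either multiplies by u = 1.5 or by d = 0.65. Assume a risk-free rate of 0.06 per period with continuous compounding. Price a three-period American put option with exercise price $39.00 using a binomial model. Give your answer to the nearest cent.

$5.79

Risk-neutral probability p = (e^0.06 − 0.65)/(1.5 − 0.65) = 0.4118/0.8500 = 0.4845
Terminal stock prices: S_uuu = 168.8, S_uud = 73.12, S_udd = 31.69, S_ddd = 13.73
Terminal payoffs (K − S): max(-129.8, 0) = 0, max(-34.12, 0) = 0, max(7.312, 0) = 7.312, max(25.27, 0) = 25.27
Node uu (S = 112.5): continuation = e^(−0.06)·[0.4845·0.0000 + 0.5155·0.0000] = 0.0000; exercise value = 0.0000 ≤ continuation, so V_uu = 0.0000
Node ud (S = 48.75): continuation = e^(−0.06)·[0.4845·0.0000 + 0.5155·7.3125] = 3.5500; exercise value = 0.0000 ≤ continuation, so V_ud = 3.5500
Node dd (S = 21.13): continuation = e^(−0.06)·[0.4845·7.3125 + 0.5155·25.2687] = 15.6038; exercise value = 17.8750 > continuation, so V_dd = 17.8750 (exercise)
Node u (S = 75): continuation = e^(−0.06)·[0.4845·0.0000 + 0.5155·3.5500] = 1.7234; exercise value = 0.0000 ≤ continuation, so V_u = 1.7234
Node d (S = 32.5): continuation = e^(−0.06)·[0.4845·3.5500 + 0.5155·17.8750] = 10.2976; exercise value = 6.5000 ≤ continuation, so V_d = 10.2976
Node 0 (S = 50): continuation = e^(−0.06)·[0.4845·1.7234 + 0.5155·10.2976] = 5.7855; exercise value = 0.0000 ≤ continuation, so V_0 = 5.7855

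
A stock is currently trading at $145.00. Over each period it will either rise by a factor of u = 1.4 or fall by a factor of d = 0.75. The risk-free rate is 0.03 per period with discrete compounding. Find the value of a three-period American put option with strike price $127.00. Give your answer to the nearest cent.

$17.15

Risk-neutral probability p = (1 + 0.03 − 0.75)/(1.4 − 0.75) = 0.2800/0.6500 = 0.4308
Terminal stock prices: S_uuu = 397.9, S_uud = 213.1, S_udd = 114.2, S_ddd = 61.17
Terminal payoffs (K − S): max(-270.9, 0) = 0, max(-86.15, 0) = 0, max(12.81, 0) = 12.81, max(65.83, 0) = 65.83
Node uu (S = 284.2): continuation = 1/1.03·[0.4308·0.0000 + 0.5692·0.0000] = 0.0000; exercise value = 0.0000 ≤ continuation, so V_uu = 0.0000
Node ud (S = 152.2): continuation = 1/1.03·[0.4308·0.0000 + 0.5692·12.8125] = 7.0808; exercise value = 0.0000 ≤ continuation, so V_ud = 7.0808
Node dd (S = 81.56): continuation = 1/1.03·[0.4308·12.8125 + 0.5692·65.8281] = 41.7385; exercise value = 45.4375 > continuation, so V_dd = 45.4375 (exercise)
Node u (S = 203): continuation = 1/1.03·[0.4308·0.0000 + 0.5692·7.0808] = 3.9132; exercise value = 0.0000 ≤ continuation, so V_u = 3.9132
Node d (S = 108.8): continuation = 1/1.03·[0.4308·7.0808 + 0.5692·45.4375] = 28.0725; exercise value = 18.2500 ≤ continuation, so V_d = 28.0725
Node 0 (S = 145): continuation = 1/1.03·[0.4308·3.9132 + 0.5692·28.0725] = 17.1509; exercise value = 0.0000 ≤ continuation, so V_0 = 17.1509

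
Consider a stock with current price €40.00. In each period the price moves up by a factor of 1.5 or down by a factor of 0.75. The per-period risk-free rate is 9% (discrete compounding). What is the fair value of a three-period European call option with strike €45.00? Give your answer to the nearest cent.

Risk-neutral probability p = (1 + 0.09 − 0.75)/(1.5 − 0.75) = 0.3400/0.7500 = 0.4533
Terminal stock prices: S_uuu = 135, S_uud = 67.5, S_udd = 33.75, S_ddd = 16.88
Terminal payoffs (S − K): max(90, 0) = 90, max(22.5, 0) = 22.5, max(-11.25, 0) = 0, max(-28.12, 0) = 0
Node uu (S = 90): V_uu = 1/1.09·[0.4533·90.0000 + 0.5467·22.5000] = 48.7156
Node ud (S = 45): V_ud = 1/1.09·[0.4533·22.5000 + 0.5467·0.0000] = 9.3578
Node dd (S = 22.5): V_dd = 1/1.09·[0.4533·0.0000 + 0.5467·0.0000] = 0.0000
Node u (S = 60): V_u = 1/1.09·[0.4533·48.7156 + 0.5467·9.3578] = 24.9541
Node d (S = 30): V_d = 1/1.09·[0.4533·9.3578 + 0.5467·0.0000] = 3.8919
Node 0 (S = 40): V_0 = 1/1.09·[0.4533·24.9541 + 0.5467·3.8919] = 12.3304

€12.33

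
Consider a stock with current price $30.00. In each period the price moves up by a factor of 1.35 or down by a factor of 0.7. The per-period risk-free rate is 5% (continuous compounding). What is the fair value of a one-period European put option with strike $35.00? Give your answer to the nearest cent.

$6.12

Risk-neutral probability p = (e^0.05 − 0.7)/(1.35 − 0.7) = 0.3513/0.6500 = 0.5404
Terminal stock prices: S_u = 40.5, S_d = 21
Terminal payoffs (K − S): max(-5.5, 0) = 0, max(14, 0) = 14
Node 0 (S = 30): V_0 = e^(−0.05)·[0.5404·0.0000 + 0.4596·14.0000] = 6.1204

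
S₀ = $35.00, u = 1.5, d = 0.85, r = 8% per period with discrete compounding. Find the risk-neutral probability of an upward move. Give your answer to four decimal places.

Risk-neutral probability p = (1 + 0.08 − 0.85)/(1.5 − 0.85) = 0.2300/0.6500 = 0.3538

p = 0.3538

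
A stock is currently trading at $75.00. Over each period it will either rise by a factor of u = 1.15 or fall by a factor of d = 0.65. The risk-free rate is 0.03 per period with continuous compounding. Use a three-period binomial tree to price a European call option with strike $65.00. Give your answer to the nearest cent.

Risk-neutral probability p = (e^0.03 − 0.65)/(1.15 − 0.65) = 0.3805/0.5000 = 0.7609
Terminal stock prices: S_uuu = 114.1, S_uud = 64.47, S_udd = 36.44, S_ddd = 20.6
Terminal payoffs (S − K): max(49.07, 0) = 49.07, max(-0.5281, 0) = 0, max(-28.56, 0) = 0, max(-44.4, 0) = 0
Node uu (S = 99.19): V_uu = e^(−0.03)·[0.7609·49.0656 + 0.2391·0.0000] = 36.2311
Node ud (S = 56.06): V_ud = e^(−0.03)·[0.7609·0.0000 + 0.2391·0.0000] = 0.0000
Node dd (S = 31.69): V_dd = e^(−0.03)·[0.7609·0.0000 + 0.2391·0.0000] = 0.0000
Node u (S = 86.25): V_u = e^(−0.03)·[0.7609·36.2311 + 0.2391·0.0000] = 26.7538
Node d (S = 48.75): V_d = e^(−0.03)·[0.7609·0.0000 + 0.2391·0.0000] = 0.0000
Node 0 (S = 75): V_0 = e^(−0.03)·[0.7609·26.7538 + 0.2391·0.0000] = 19.7555

$19.76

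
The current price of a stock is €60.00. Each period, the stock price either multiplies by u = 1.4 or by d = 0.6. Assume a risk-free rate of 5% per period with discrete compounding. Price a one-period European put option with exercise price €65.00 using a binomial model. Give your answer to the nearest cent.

Risk-neutral probability p = (1 + 0.05 − 0.6)/(1.4 − 0.6) = 0.4500/0.8000 = 0.5625
Terminal stock prices: S_u = 84, S_d = 36
Terminal payoffs (K − S): max(-19, 0) = 0, max(29, 0) = 29
Node 0 (S = 60): V_0 = 1/1.05·[0.5625·0.0000 + 0.4375·29.0000] = 12.0833

€12.08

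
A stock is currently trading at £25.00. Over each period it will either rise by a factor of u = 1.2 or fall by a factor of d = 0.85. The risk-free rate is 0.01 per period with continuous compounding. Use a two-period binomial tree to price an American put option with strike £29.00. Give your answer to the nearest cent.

Risk-neutral probability p = (e^0.01 − 0.85)/(1.2 − 0.85) = 0.1601/0.3500 = 0.4573
Terminal stock prices: S_uu = 36, S_ud = 25.5, S_dd = 18.06
Terminal payoffs (K − S): max(-7, 0) = 0, max(3.5, 0) = 3.5, max(10.94, 0) = 10.94
Node u (S = 30): continuation = e^(−0.01)·[0.4573·0.0000 + 0.5427·3.5000] = 1.8806; exercise value = 0.0000 ≤ continuation, so V_u = 1.8806
Node d (S = 21.25): continuation = e^(−0.01)·[0.4573·3.5000 + 0.5427·10.9375] = 7.4614; exercise value = 7.7500 > continuation, so V_d = 7.7500 (exercise)
Node 0 (S = 25): continuation = e^(−0.01)·[0.4573·1.8806 + 0.5427·7.7500] = 5.0156; exercise value = 4.0000 ≤ continuation, so V_0 = 5.0156

£5.02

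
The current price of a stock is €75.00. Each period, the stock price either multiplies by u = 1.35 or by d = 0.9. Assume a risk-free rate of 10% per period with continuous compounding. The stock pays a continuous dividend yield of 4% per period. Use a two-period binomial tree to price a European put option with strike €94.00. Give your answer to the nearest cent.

€12.25

Per-period risk-free factor R = e^0.1 = 1.1052; dividend-adjusted growth = e^(0.1−0.04) = 1.0618.
Risk-neutral probability p = (1.0618 − 0.9)/(1.35 − 0.9) = 0.1618/0.4500 = 0.3596
Terminal stock prices: S_uu = 136.7, S_ud = 91.12, S_dd = 60.75
Terminal payoffs (K − S): max(-42.69, 0) = 0, max(2.875, 0) = 2.875, max(33.25, 0) = 33.25
Node u (S = 101.2): V_u = e^(−0.1)·[0.3596·0.0000 + 0.6404·2.8750] = 1.6658
Node d (S = 67.5): V_d = e^(−0.1)·[0.3596·2.8750 + 0.6404·33.2500] = 20.2014
Node 0 (S = 75): V_0 = e^(−0.1)·[0.3596·1.6658 + 0.6404·20.2014] = 12.2473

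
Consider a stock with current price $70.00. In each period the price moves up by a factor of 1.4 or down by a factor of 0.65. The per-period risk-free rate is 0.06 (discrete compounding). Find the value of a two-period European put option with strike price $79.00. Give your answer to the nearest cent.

$15.79

Risk-neutral probability p = (1 + 0.06 − 0.65)/(1.4 − 0.65) = 0.4100/0.7500 = 0.5467
Terminal stock prices: S_uu = 137.2, S_ud = 63.7, S_dd = 29.58
Terminal payoffs (K − S): max(-58.2, 0) = 0, max(15.3, 0) = 15.3, max(49.42, 0) = 49.42
Node u (S = 98): V_u = 1/1.06·[0.5467·0.0000 + 0.4533·15.3000] = 6.5434
Node d (S = 45.5): V_d = 1/1.06·[0.5467·15.3000 + 0.4533·49.4250] = 29.0283
Node 0 (S = 70): V_0 = 1/1.06·[0.5467·6.5434 + 0.4533·29.0283] = 15.7892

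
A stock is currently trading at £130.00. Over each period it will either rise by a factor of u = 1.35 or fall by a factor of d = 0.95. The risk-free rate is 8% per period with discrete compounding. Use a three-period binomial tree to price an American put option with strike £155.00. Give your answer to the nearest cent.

Risk-neutral probability p = (1 + 0.08 − 0.95)/(1.35 − 0.95) = 0.1300/0.4000 = 0.3250
Terminal stock prices: S_uuu = 319.8, S_uud = 225.1, S_udd = 158.4, S_ddd = 111.5
Terminal payoffs (K − S): max(-164.8, 0) = 0, max(-70.08, 0) = 0, max(-3.389, 0) = 0, max(43.54, 0) = 43.54
Node uu (S = 236.9): continuation = 1/1.08·[0.3250·0.0000 + 0.6750·0.0000] = 0.0000; exercise value = 0.0000 ≤ continuation, so V_uu = 0.0000
Node ud (S = 166.7): continuation = 1/1.08·[0.3250·0.0000 + 0.6750·0.0000] = 0.0000; exercise value = 0.0000 ≤ continuation, so V_ud = 0.0000
Node dd (S = 117.3): continuation = 1/1.08·[0.3250·0.0000 + 0.6750·43.5413] = 27.2133; exercise value = 37.6750 > continuation, so V_dd = 37.6750 (exercise)
Node u (S = 175.5): continuation = 1/1.08·[0.3250·0.0000 + 0.6750·0.0000] = 0.0000; exercise value = 0.0000 ≤ continuation, so V_u = 0.0000
Node d (S = 123.5): continuation = 1/1.08·[0.3250·0.0000 + 0.6750·37.6750] = 23.5469; exercise value = 31.5000 > continuation, so V_d = 31.5000 (exercise)
Node 0 (S = 130): continuation = 1/1.08·[0.3250·0.0000 + 0.6750·31.5000] = 19.6875; exercise value = 25.0000 > continuation, so V_0 = 25.0000 (exercise)

£25.00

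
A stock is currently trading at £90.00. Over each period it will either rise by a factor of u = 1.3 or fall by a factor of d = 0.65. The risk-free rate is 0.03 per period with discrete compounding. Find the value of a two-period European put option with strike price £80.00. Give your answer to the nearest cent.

£8.64

Risk-neutral probability p = (1 + 0.03 − 0.65)/(1.3 − 0.65) = 0.3800/0.6500 = 0.5846
Terminal stock prices: S_uu = 152.1, S_ud = 76.05, S_dd = 38.03
Terminal payoffs (K − S): max(-72.1, 0) = 0, max(3.95, 0) = 3.95, max(41.97, 0) = 41.97
Node u (S = 117): V_u = 1/1.03·[0.5846·0.0000 + 0.4154·3.9500] = 1.5930
Node d (S = 58.5): V_d = 1/1.03·[0.5846·3.9500 + 0.4154·41.9750] = 19.1699
Node 0 (S = 90): V_0 = 1/1.03·[0.5846·1.5930 + 0.4154·19.1699] = 8.6351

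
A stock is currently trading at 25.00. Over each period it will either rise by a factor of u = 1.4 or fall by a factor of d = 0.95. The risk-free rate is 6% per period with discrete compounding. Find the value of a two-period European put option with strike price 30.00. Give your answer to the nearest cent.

3.78

Risk-neutral probability p = (1 + 0.06 − 0.95)/(1.4 − 0.95) = 0.1100/0.4500 = 0.2444
Terminal stock prices: S_uu = 49, S_ud = 33.25, S_dd = 22.56
Terminal payoffs (K − S): max(-19, 0) = 0, max(-3.25, 0) = 0, max(7.438, 0) = 7.438
Node u (S = 35): V_u = 1/1.06·[0.2444·0.0000 + 0.7556·0.0000] = 0.0000
Node d (S = 23.75): V_d = 1/1.06·[0.2444·0.0000 + 0.7556·7.4375] = 5.3014
Node 0 (S = 25): V_0 = 1/1.06·[0.2444·0.0000 + 0.7556·5.3014] = 3.7787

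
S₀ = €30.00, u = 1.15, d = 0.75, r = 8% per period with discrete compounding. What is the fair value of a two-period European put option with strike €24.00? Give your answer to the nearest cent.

Risk-neutral probability p = (1 + 0.08 − 0.75)/(1.15 − 0.75) = 0.3300/0.4000 = 0.8250
Terminal stock prices: S_uu = 39.67, S_ud = 25.88, S_dd = 16.88
Terminal payoffs (K − S): max(-15.67, 0) = 0, max(-1.875, 0) = 0, max(7.125, 0) = 7.125
Node u (S = 34.5): V_u = 1/1.08·[0.8250·0.0000 + 0.1750·0.0000] = 0.0000
Node d (S = 22.5): V_d = 1/1.08·[0.8250·0.0000 + 0.1750·7.1250] = 1.1545
Node 0 (S = 30): V_0 = 1/1.08·[0.8250·0.0000 + 0.1750·1.1545] = 0.1871

€0.19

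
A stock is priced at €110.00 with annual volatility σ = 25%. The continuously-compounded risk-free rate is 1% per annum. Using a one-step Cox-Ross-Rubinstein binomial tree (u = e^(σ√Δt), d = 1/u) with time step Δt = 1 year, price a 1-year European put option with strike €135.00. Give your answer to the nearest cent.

CRR parameters: u = e^(σ√Δt) = e^(0.25·√1) = 1.2840, d = 1/u = 0.7788
Per-period rate: rΔt = 0.01·1 = 0.01, so R = e^0.01 = 1.0101
Risk-neutral probability p = (e^0.01 − 0.7788)/(1.2840 − 0.7788) = 0.2312/0.5052 = 0.4577
Terminal stock prices: S_u = 141.2, S_d = 85.67
Terminal payoffs (K − S): max(-6.243, 0) = 0, max(49.33, 0) = 49.33
Node 0 (S = 110): V_0 = e^(−0.01)·[0.4577·0.0000 + 0.5423·49.3319] = 26.4857

€26.49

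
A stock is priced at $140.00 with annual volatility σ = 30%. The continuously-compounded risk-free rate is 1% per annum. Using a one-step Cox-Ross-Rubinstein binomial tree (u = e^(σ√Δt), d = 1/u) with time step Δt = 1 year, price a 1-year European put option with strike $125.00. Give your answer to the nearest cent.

$11.76

CRR parameters: u = e^(σ√Δt) = e^(0.3·√1) = 1.3499, d = 1/u = 0.7408
Per-period rate: rΔt = 0.01·1 = 0.01, so R = e^0.01 = 1.0101
Risk-neutral probability p = (e^0.01 − 0.7408)/(1.3499 − 0.7408) = 0.2692/0.6090 = 0.4421
Terminal stock prices: S_u = 189, S_d = 103.7
Terminal payoffs (K − S): max(-63.98, 0) = 0, max(21.29, 0) = 21.29
Node 0 (S = 140): V_0 = e^(−0.01)·[0.4421·0.0000 + 0.5579·21.2854] = 11.7579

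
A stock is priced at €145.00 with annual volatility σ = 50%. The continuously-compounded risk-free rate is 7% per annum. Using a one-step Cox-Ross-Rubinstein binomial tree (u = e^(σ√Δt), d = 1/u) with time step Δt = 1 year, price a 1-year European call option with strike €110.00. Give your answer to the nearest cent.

CRR parameters: u = e^(σ√Δt) = e^(0.5·√1) = 1.6487, d = 1/u = 0.6065
Per-period rate: rΔt = 0.07·1 = 0.07, so R = e^0.07 = 1.0725
Risk-neutral probability p = (e^0.07 − 0.6065)/(1.6487 − 0.6065) = 0.4660/1.0422 = 0.4471
Terminal stock prices: S_u = 239.1, S_d = 87.95
Terminal payoffs (S − K): max(129.1, 0) = 129.1, max(-22.05, 0) = 0
Node 0 (S = 145): V_0 = e^(−0.07)·[0.4471·129.0646 + 0.5529·0.0000] = 53.8052

€53.81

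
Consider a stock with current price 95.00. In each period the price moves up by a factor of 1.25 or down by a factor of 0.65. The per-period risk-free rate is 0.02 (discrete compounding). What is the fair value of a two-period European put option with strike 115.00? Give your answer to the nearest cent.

Risk-neutral probability p = (1 + 0.02 − 0.65)/(1.25 − 0.65) = 0.3700/0.6000 = 0.6167
Terminal stock prices: S_uu = 148.4, S_ud = 77.19, S_dd = 40.14
Terminal payoffs (K − S): max(-33.44, 0) = 0, max(37.81, 0) = 37.81, max(74.86, 0) = 74.86
Node u (S = 118.8): V_u = 1/1.02·[0.6167·0.0000 + 0.3833·37.8125] = 14.2106
Node d (S = 61.75): V_d = 1/1.02·[0.6167·37.8125 + 0.3833·74.8625] = 50.9951
Node 0 (S = 95): V_0 = 1/1.02·[0.6167·14.2106 + 0.3833·50.9951] = 27.7562

27.76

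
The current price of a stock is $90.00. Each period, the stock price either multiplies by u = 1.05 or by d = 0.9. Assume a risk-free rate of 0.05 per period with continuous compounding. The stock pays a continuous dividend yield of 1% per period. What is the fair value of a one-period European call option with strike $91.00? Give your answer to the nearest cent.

$3.13

Per-period risk-free factor R = e^0.05 = 1.0513; dividend-adjusted growth = e^(0.05−0.01) = 1.0408.
Risk-neutral probability p = (1.0408 − 0.9)/(1.05 − 0.9) = 0.1408/0.1500 = 0.9387
Terminal stock prices: S_u = 94.5, S_d = 81
Terminal payoffs (S − K): max(3.5, 0) = 3.5, max(-10, 0) = 0
Node 0 (S = 90): V_0 = e^(−0.05)·[0.9387·3.5000 + 0.0613·0.0000] = 3.1253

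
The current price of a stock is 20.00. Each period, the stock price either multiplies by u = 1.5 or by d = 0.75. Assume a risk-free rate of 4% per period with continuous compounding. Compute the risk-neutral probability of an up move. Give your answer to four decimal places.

p = 0.3877

Risk-neutral probability p = (e^0.04 − 0.75)/(1.5 − 0.75) = 0.2908/0.7500 = 0.3877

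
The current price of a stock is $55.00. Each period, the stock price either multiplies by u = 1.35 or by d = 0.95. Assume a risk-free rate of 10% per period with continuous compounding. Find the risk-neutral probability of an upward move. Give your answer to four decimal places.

Risk-neutral probability p = (e^0.1 − 0.95)/(1.35 − 0.95) = 0.1552/0.4000 = 0.3879

p = 0.3879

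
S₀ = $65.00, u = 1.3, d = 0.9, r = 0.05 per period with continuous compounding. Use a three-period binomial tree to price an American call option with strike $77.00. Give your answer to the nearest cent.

Risk-neutral probability p = (e^0.05 − 0.9)/(1.3 − 0.9) = 0.1513/0.4000 = 0.3782
Terminal stock prices: S_uuu = 142.8, S_uud = 98.87, S_udd = 68.45, S_ddd = 47.39
Terminal payoffs (S − K): max(65.81, 0) = 65.81, max(21.87, 0) = 21.87, max(-8.555, 0) = 0, max(-29.61, 0) = 0
Node uu (S = 109.9): continuation = e^(−0.05)·[0.3782·65.8050 + 0.6218·21.8650] = 36.6053; exercise value = 32.8500 ≤ continuation, so V_uu = 36.6053
Node ud (S = 76.05): continuation = e^(−0.05)·[0.3782·21.8650 + 0.6218·0.0000] = 7.8656; exercise value = 0.0000 ≤ continuation, so V_ud = 7.8656
Node dd (S = 52.65): continuation = e^(−0.05)·[0.3782·0.0000 + 0.6218·0.0000] = 0.0000; exercise value = 0.0000 ≤ continuation, so V_dd = 0.0000
Node u (S = 84.5): continuation = e^(−0.05)·[0.3782·36.6053 + 0.6218·7.8656] = 17.8206; exercise value = 7.5000 ≤ continuation, so V_u = 17.8206
Node d (S = 58.5): continuation = e^(−0.05)·[0.3782·7.8656 + 0.6218·0.0000] = 2.8295; exercise value = 0.0000 ≤ continuation, so V_d = 2.8295
Node 0 (S = 65): continuation = e^(−0.05)·[0.3782·17.8206 + 0.6218·2.8295] = 8.0843; exercise value = 0.0000 ≤ continuation, so V_0 = 8.0843

$8.08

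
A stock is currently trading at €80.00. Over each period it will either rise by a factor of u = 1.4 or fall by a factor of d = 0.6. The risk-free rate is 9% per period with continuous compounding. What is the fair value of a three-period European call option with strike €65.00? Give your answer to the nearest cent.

€37.52

Risk-neutral probability p = (e^0.09 − 0.6)/(1.4 − 0.6) = 0.4942/0.8000 = 0.6177
Terminal stock prices: S_uuu = 219.5, S_uud = 94.08, S_udd = 40.32, S_ddd = 17.28
Terminal payoffs (S − K): max(154.5, 0) = 154.5, max(29.08, 0) = 29.08, max(-24.68, 0) = 0, max(-47.72, 0) = 0
Node uu (S = 156.8): V_uu = e^(−0.09)·[0.6177·154.5200 + 0.3823·29.0800] = 97.3945
Node ud (S = 67.2): V_ud = e^(−0.09)·[0.6177·29.0800 + 0.3823·0.0000] = 16.4172
Node dd (S = 28.8): V_dd = e^(−0.09)·[0.6177·0.0000 + 0.3823·0.0000] = 0.0000
Node u (S = 112): V_u = e^(−0.09)·[0.6177·97.3945 + 0.3823·16.4172] = 60.7200
Node d (S = 48): V_d = e^(−0.09)·[0.6177·16.4172 + 0.3823·0.0000] = 9.2683
Node 0 (S = 80): V_0 = e^(−0.09)·[0.6177·60.7200 + 0.3823·9.2683] = 37.5178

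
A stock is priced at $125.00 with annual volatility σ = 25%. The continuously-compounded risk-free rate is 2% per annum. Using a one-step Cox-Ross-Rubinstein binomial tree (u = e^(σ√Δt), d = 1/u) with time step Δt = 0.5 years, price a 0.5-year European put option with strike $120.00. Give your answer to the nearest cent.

$7.79

CRR parameters: u = e^(σ√Δt) = e^(0.25·√0.5) = 1.1934, d = 1/u = 0.8380
Per-period rate: rΔt = 0.02·0.5 = 0.01, so R = e^0.01 = 1.0101
Risk-neutral probability p = (e^0.01 − 0.8380)/(1.1934 − 0.8380) = 0.1721/0.3554 = 0.4842
Terminal stock prices: S_u = 149.2, S_d = 104.7
Terminal payoffs (K − S): max(-29.17, 0) = 0, max(15.25, 0) = 15.25
Node 0 (S = 125): V_0 = e^(−0.01)·[0.4842·0.0000 + 0.5158·15.2541] = 7.7898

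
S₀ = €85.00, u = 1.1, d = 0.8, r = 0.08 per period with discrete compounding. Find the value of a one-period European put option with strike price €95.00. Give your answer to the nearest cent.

€2.96

Risk-neutral probability p = (1 + 0.08 − 0.8)/(1.1 − 0.8) = 0.2800/0.3000 = 0.9333
Terminal stock prices: S_u = 93.5, S_d = 68
Terminal payoffs (K − S): max(1.5, 0) = 1.5, max(27, 0) = 27
Node 0 (S = 85): V_0 = 1/1.08·[0.9333·1.5000 + 0.0667·27.0000] = 2.9630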